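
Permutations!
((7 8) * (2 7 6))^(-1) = (2 6 8 7) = ((2 7 8 6))^(-1)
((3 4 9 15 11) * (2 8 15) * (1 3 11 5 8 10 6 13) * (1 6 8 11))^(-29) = ((1 3 4 9 2 10 8 15 5 11)(6 13))^(-29) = (1 3 4 9 2 10 8 15 5 11)(6 13)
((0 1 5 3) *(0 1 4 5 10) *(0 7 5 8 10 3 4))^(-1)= ((1 3)(4 8 10 7 5))^(-1)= (1 3)(4 5 7 10 8)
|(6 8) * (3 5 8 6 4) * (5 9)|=5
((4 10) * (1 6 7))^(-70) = ((1 6 7)(4 10))^(-70) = (10)(1 7 6)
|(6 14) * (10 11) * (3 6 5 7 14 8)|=6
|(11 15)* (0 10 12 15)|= 5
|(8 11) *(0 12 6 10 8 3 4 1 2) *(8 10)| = 9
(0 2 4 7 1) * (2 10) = (0 10 2 4 7 1) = [10, 0, 4, 3, 7, 5, 6, 1, 8, 9, 2]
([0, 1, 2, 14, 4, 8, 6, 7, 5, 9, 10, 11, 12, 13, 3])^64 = (14)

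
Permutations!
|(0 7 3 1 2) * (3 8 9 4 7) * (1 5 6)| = |(0 3 5 6 1 2)(4 7 8 9)| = 12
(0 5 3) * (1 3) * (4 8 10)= (0 5 1 3)(4 8 10)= [5, 3, 2, 0, 8, 1, 6, 7, 10, 9, 4]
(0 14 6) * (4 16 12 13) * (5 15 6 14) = (0 5 15 6)(4 16 12 13) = [5, 1, 2, 3, 16, 15, 0, 7, 8, 9, 10, 11, 13, 4, 14, 6, 12]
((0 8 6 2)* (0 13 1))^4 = ((0 8 6 2 13 1))^4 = (0 13 6)(1 2 8)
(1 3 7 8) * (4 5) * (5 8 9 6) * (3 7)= (1 7 9 6 5 4 8)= [0, 7, 2, 3, 8, 4, 5, 9, 1, 6]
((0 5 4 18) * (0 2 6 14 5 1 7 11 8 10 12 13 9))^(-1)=(0 9 13 12 10 8 11 7 1)(2 18 4 5 14 6)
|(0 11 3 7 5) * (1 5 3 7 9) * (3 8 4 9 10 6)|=|(0 11 7 8 4 9 1 5)(3 10 6)|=24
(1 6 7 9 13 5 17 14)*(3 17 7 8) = (1 6 8 3 17 14)(5 7 9 13) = [0, 6, 2, 17, 4, 7, 8, 9, 3, 13, 10, 11, 12, 5, 1, 15, 16, 14]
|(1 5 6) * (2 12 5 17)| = 6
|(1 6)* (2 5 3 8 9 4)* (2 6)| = 8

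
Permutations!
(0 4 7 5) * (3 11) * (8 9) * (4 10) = (0 10 4 7 5)(3 11)(8 9) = [10, 1, 2, 11, 7, 0, 6, 5, 9, 8, 4, 3]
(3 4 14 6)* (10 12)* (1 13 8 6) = [0, 13, 2, 4, 14, 5, 3, 7, 6, 9, 12, 11, 10, 8, 1] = (1 13 8 6 3 4 14)(10 12)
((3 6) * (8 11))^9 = (3 6)(8 11)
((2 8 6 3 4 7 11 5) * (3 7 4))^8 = (2 6 11)(5 8 7)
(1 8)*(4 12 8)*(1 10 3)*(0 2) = (0 2)(1 4 12 8 10 3) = [2, 4, 0, 1, 12, 5, 6, 7, 10, 9, 3, 11, 8]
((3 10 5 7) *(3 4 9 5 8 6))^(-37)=((3 10 8 6)(4 9 5 7))^(-37)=(3 6 8 10)(4 7 5 9)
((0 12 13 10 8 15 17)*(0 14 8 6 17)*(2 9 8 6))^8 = ((0 12 13 10 2 9 8 15)(6 17 14))^8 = (6 14 17)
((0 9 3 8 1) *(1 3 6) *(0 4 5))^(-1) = ((0 9 6 1 4 5)(3 8))^(-1) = (0 5 4 1 6 9)(3 8)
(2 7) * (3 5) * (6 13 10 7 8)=(2 8 6 13 10 7)(3 5)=[0, 1, 8, 5, 4, 3, 13, 2, 6, 9, 7, 11, 12, 10]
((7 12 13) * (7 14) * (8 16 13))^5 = ((7 12 8 16 13 14))^5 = (7 14 13 16 8 12)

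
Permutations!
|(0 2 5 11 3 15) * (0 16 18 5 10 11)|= |(0 2 10 11 3 15 16 18 5)|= 9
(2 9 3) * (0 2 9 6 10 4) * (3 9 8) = (0 2 6 10 4)(3 8) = [2, 1, 6, 8, 0, 5, 10, 7, 3, 9, 4]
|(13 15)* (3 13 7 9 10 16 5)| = |(3 13 15 7 9 10 16 5)| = 8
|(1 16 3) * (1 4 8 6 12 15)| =|(1 16 3 4 8 6 12 15)| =8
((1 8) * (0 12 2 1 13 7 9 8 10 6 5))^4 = (13)(0 10 12 6 2 5 1) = ((0 12 2 1 10 6 5)(7 9 8 13))^4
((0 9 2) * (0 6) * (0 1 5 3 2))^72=((0 9)(1 5 3 2 6))^72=(9)(1 3 6 5 2)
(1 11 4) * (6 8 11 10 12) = (1 10 12 6 8 11 4) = [0, 10, 2, 3, 1, 5, 8, 7, 11, 9, 12, 4, 6]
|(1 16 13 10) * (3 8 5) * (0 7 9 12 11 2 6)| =84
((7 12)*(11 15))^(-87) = ((7 12)(11 15))^(-87) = (7 12)(11 15)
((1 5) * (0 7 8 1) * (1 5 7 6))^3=(0 7)(1 5)(6 8)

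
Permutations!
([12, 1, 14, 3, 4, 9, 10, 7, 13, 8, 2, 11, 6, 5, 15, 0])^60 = [2, 1, 12, 3, 4, 5, 15, 7, 8, 9, 0, 11, 14, 13, 6, 10]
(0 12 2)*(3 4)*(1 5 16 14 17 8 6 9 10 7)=[12, 5, 0, 4, 3, 16, 9, 1, 6, 10, 7, 11, 2, 13, 17, 15, 14, 8]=(0 12 2)(1 5 16 14 17 8 6 9 10 7)(3 4)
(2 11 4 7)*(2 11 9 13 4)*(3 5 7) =[0, 1, 9, 5, 3, 7, 6, 11, 8, 13, 10, 2, 12, 4] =(2 9 13 4 3 5 7 11)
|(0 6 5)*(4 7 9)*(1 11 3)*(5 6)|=|(0 5)(1 11 3)(4 7 9)|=6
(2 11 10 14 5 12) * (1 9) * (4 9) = [0, 4, 11, 3, 9, 12, 6, 7, 8, 1, 14, 10, 2, 13, 5] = (1 4 9)(2 11 10 14 5 12)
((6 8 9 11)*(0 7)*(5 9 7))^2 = ((0 5 9 11 6 8 7))^2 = (0 9 6 7 5 11 8)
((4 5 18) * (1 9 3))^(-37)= (1 3 9)(4 18 5)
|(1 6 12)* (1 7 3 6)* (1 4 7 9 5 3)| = |(1 4 7)(3 6 12 9 5)| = 15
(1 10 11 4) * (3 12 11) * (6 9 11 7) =(1 10 3 12 7 6 9 11 4) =[0, 10, 2, 12, 1, 5, 9, 6, 8, 11, 3, 4, 7]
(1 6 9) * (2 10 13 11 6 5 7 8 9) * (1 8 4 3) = (1 5 7 4 3)(2 10 13 11 6)(8 9) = [0, 5, 10, 1, 3, 7, 2, 4, 9, 8, 13, 6, 12, 11]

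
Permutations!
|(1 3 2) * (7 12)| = |(1 3 2)(7 12)| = 6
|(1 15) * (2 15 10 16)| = |(1 10 16 2 15)| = 5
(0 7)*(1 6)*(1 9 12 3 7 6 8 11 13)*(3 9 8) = (0 6 8 11 13 1 3 7)(9 12) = [6, 3, 2, 7, 4, 5, 8, 0, 11, 12, 10, 13, 9, 1]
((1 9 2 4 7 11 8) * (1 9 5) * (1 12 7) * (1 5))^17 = (2 4 5 12 7 11 8 9)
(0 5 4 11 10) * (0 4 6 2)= [5, 1, 0, 3, 11, 6, 2, 7, 8, 9, 4, 10]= (0 5 6 2)(4 11 10)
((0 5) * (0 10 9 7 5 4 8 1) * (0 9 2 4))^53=((1 9 7 5 10 2 4 8))^53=(1 2 7 8 10 9 4 5)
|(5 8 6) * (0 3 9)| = |(0 3 9)(5 8 6)| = 3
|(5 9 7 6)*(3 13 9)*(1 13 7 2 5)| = |(1 13 9 2 5 3 7 6)| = 8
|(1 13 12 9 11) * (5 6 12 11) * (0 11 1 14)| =12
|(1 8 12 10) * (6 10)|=|(1 8 12 6 10)|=5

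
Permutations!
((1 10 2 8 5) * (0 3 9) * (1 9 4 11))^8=(0 5 2 1 4)(3 9 8 10 11)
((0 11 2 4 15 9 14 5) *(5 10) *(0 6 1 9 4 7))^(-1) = ((0 11 2 7)(1 9 14 10 5 6)(4 15))^(-1) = (0 7 2 11)(1 6 5 10 14 9)(4 15)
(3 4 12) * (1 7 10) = (1 7 10)(3 4 12) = [0, 7, 2, 4, 12, 5, 6, 10, 8, 9, 1, 11, 3]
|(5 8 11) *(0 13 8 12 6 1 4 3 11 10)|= |(0 13 8 10)(1 4 3 11 5 12 6)|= 28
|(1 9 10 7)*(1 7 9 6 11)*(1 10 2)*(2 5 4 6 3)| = |(1 3 2)(4 6 11 10 9 5)| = 6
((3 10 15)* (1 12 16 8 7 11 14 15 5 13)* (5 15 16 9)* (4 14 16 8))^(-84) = (16)(1 12 9 5 13)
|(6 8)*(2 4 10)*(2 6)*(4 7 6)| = |(2 7 6 8)(4 10)| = 4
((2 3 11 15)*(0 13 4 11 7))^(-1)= ((0 13 4 11 15 2 3 7))^(-1)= (0 7 3 2 15 11 4 13)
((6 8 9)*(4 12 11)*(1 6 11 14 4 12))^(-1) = (1 4 14 12 11 9 8 6)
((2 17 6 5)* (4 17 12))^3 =((2 12 4 17 6 5))^3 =(2 17)(4 5)(6 12)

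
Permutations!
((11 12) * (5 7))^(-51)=(5 7)(11 12)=((5 7)(11 12))^(-51)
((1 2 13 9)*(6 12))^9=((1 2 13 9)(6 12))^9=(1 2 13 9)(6 12)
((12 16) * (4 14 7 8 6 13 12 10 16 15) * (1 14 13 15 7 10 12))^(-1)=(1 13 4 15 6 8 7 12 16 10 14)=((1 14 10 16 12 7 8 6 15 4 13))^(-1)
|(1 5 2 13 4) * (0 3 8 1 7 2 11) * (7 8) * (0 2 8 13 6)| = |(0 3 7 8 1 5 11 2 6)(4 13)| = 18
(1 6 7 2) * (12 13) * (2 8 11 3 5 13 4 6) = [0, 2, 1, 5, 6, 13, 7, 8, 11, 9, 10, 3, 4, 12] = (1 2)(3 5 13 12 4 6 7 8 11)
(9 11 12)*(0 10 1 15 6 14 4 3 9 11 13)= (0 10 1 15 6 14 4 3 9 13)(11 12)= [10, 15, 2, 9, 3, 5, 14, 7, 8, 13, 1, 12, 11, 0, 4, 6]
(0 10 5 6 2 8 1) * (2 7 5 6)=(0 10 6 7 5 2 8 1)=[10, 0, 8, 3, 4, 2, 7, 5, 1, 9, 6]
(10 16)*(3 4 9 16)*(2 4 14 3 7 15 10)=(2 4 9 16)(3 14)(7 15 10)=[0, 1, 4, 14, 9, 5, 6, 15, 8, 16, 7, 11, 12, 13, 3, 10, 2]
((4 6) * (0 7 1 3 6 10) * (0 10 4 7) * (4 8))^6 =(10)(1 6)(3 7)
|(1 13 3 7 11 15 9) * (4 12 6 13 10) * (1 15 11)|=8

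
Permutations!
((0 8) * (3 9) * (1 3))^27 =(9)(0 8)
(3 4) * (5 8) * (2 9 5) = (2 9 5 8)(3 4) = [0, 1, 9, 4, 3, 8, 6, 7, 2, 5]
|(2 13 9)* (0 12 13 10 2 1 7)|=6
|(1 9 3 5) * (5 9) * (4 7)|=|(1 5)(3 9)(4 7)|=2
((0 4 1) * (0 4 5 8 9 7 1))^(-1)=(0 4 1 7 9 8 5)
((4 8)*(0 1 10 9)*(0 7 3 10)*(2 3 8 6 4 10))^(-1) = ((0 1)(2 3)(4 6)(7 8 10 9))^(-1) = (0 1)(2 3)(4 6)(7 9 10 8)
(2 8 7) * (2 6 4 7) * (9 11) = (2 8)(4 7 6)(9 11) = [0, 1, 8, 3, 7, 5, 4, 6, 2, 11, 10, 9]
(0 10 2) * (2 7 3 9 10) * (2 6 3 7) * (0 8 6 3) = (0 3 9 10 2 8 6) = [3, 1, 8, 9, 4, 5, 0, 7, 6, 10, 2]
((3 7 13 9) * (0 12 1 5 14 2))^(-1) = ((0 12 1 5 14 2)(3 7 13 9))^(-1) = (0 2 14 5 1 12)(3 9 13 7)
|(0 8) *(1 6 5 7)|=|(0 8)(1 6 5 7)|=4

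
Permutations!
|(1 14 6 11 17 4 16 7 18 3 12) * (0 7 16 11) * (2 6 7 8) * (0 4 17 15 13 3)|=14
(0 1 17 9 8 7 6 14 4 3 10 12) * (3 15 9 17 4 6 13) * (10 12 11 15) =(17)(0 1 4 10 11 15 9 8 7 13 3 12)(6 14) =[1, 4, 2, 12, 10, 5, 14, 13, 7, 8, 11, 15, 0, 3, 6, 9, 16, 17]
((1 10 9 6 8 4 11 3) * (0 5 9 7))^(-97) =((0 5 9 6 8 4 11 3 1 10 7))^(-97) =(0 9 8 11 1 7 5 6 4 3 10)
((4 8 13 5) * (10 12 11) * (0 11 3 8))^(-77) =(0 3 4 12 5 10 13 11 8)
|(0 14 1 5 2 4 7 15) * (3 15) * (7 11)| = 10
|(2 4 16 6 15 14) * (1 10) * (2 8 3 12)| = |(1 10)(2 4 16 6 15 14 8 3 12)| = 18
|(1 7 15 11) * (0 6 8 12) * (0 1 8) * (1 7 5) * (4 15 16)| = |(0 6)(1 5)(4 15 11 8 12 7 16)| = 14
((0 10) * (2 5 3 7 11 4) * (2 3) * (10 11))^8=((0 11 4 3 7 10)(2 5))^8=(0 4 7)(3 10 11)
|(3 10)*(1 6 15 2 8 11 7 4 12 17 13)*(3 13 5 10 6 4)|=7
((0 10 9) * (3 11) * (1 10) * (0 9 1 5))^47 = ((0 5)(1 10)(3 11))^47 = (0 5)(1 10)(3 11)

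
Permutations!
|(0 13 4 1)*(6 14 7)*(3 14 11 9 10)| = |(0 13 4 1)(3 14 7 6 11 9 10)| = 28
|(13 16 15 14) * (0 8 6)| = 12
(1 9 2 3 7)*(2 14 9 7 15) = [0, 7, 3, 15, 4, 5, 6, 1, 8, 14, 10, 11, 12, 13, 9, 2] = (1 7)(2 3 15)(9 14)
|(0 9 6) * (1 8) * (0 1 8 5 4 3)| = 7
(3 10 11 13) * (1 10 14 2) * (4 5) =(1 10 11 13 3 14 2)(4 5) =[0, 10, 1, 14, 5, 4, 6, 7, 8, 9, 11, 13, 12, 3, 2]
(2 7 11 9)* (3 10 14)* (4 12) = (2 7 11 9)(3 10 14)(4 12) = [0, 1, 7, 10, 12, 5, 6, 11, 8, 2, 14, 9, 4, 13, 3]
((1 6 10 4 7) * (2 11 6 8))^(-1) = ((1 8 2 11 6 10 4 7))^(-1) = (1 7 4 10 6 11 2 8)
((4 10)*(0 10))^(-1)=(0 4 10)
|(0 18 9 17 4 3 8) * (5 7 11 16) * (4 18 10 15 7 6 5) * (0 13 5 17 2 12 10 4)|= 17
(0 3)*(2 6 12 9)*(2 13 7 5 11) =(0 3)(2 6 12 9 13 7 5 11) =[3, 1, 6, 0, 4, 11, 12, 5, 8, 13, 10, 2, 9, 7]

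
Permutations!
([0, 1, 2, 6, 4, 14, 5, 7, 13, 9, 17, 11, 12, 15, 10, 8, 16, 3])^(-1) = [0, 1, 2, 17, 4, 6, 3, 7, 15, 9, 14, 11, 12, 8, 5, 13, 16, 10]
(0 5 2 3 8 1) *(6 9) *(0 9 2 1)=(0 5 1 9 6 2 3 8)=[5, 9, 3, 8, 4, 1, 2, 7, 0, 6]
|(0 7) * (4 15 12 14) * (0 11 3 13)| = 20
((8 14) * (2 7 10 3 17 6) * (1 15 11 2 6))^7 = ((1 15 11 2 7 10 3 17)(8 14))^7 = (1 17 3 10 7 2 11 15)(8 14)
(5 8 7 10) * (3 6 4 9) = (3 6 4 9)(5 8 7 10) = [0, 1, 2, 6, 9, 8, 4, 10, 7, 3, 5]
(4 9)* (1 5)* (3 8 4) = (1 5)(3 8 4 9) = [0, 5, 2, 8, 9, 1, 6, 7, 4, 3]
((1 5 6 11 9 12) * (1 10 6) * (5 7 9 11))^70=((1 7 9 12 10 6 5))^70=(12)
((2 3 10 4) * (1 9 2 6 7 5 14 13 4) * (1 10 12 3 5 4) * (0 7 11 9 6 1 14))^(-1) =((0 7 4 1 6 11 9 2 5)(3 12)(13 14))^(-1) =(0 5 2 9 11 6 1 4 7)(3 12)(13 14)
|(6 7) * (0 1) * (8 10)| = 2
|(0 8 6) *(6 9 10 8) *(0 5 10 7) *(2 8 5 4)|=|(0 6 4 2 8 9 7)(5 10)|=14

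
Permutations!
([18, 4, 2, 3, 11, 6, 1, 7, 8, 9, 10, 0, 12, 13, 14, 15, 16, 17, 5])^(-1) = (0 11 4 1 6 5 18)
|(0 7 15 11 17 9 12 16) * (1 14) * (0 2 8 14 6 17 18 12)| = |(0 7 15 11 18 12 16 2 8 14 1 6 17 9)| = 14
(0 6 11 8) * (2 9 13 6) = (0 2 9 13 6 11 8) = [2, 1, 9, 3, 4, 5, 11, 7, 0, 13, 10, 8, 12, 6]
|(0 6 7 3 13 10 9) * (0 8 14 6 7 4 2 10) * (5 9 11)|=|(0 7 3 13)(2 10 11 5 9 8 14 6 4)|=36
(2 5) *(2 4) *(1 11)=[0, 11, 5, 3, 2, 4, 6, 7, 8, 9, 10, 1]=(1 11)(2 5 4)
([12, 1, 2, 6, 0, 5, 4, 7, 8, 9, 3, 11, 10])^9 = [3, 1, 2, 0, 10, 5, 12, 7, 8, 9, 4, 11, 6]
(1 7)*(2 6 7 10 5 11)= (1 10 5 11 2 6 7)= [0, 10, 6, 3, 4, 11, 7, 1, 8, 9, 5, 2]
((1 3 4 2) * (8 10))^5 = (1 3 4 2)(8 10)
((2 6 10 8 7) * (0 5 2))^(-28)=(10)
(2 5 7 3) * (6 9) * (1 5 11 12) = (1 5 7 3 2 11 12)(6 9) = [0, 5, 11, 2, 4, 7, 9, 3, 8, 6, 10, 12, 1]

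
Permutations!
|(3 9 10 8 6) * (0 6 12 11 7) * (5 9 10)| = 8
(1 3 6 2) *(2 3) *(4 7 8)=(1 2)(3 6)(4 7 8)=[0, 2, 1, 6, 7, 5, 3, 8, 4]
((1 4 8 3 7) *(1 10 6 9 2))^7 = ((1 4 8 3 7 10 6 9 2))^7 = (1 9 10 3 4 2 6 7 8)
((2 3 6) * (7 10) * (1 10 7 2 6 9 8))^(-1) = (1 8 9 3 2 10) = ((1 10 2 3 9 8))^(-1)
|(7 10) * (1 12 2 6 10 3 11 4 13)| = |(1 12 2 6 10 7 3 11 4 13)| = 10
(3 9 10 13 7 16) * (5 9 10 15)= (3 10 13 7 16)(5 9 15)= [0, 1, 2, 10, 4, 9, 6, 16, 8, 15, 13, 11, 12, 7, 14, 5, 3]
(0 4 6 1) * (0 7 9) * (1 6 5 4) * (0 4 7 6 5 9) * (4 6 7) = [1, 7, 2, 3, 9, 4, 5, 0, 8, 6] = (0 1 7)(4 9 6 5)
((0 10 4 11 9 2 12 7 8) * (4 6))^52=(0 6 11 2 7)(4 9 12 8 10)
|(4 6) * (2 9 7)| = 6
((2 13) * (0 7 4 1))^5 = (0 7 4 1)(2 13)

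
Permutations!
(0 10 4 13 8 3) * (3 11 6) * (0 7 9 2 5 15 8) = (0 10 4 13)(2 5 15 8 11 6 3 7 9) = [10, 1, 5, 7, 13, 15, 3, 9, 11, 2, 4, 6, 12, 0, 14, 8]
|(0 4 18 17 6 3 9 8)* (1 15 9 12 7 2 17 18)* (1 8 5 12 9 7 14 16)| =|(18)(0 4 8)(1 15 7 2 17 6 3 9 5 12 14 16)| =12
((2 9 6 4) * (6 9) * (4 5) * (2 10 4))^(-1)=(2 5 6)(4 10)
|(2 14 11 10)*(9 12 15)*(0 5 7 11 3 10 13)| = 60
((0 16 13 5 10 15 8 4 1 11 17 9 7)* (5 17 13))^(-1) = ((0 16 5 10 15 8 4 1 11 13 17 9 7))^(-1) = (0 7 9 17 13 11 1 4 8 15 10 5 16)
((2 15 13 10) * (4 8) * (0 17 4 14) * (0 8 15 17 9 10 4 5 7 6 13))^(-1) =((0 9 10 2 17 5 7 6 13 4 15)(8 14))^(-1) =(0 15 4 13 6 7 5 17 2 10 9)(8 14)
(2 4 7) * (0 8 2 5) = (0 8 2 4 7 5) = [8, 1, 4, 3, 7, 0, 6, 5, 2]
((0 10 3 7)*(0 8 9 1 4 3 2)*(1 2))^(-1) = (0 2 9 8 7 3 4 1 10)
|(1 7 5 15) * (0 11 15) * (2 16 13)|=|(0 11 15 1 7 5)(2 16 13)|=6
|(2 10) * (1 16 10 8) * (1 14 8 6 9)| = |(1 16 10 2 6 9)(8 14)| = 6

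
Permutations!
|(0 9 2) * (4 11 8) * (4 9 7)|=7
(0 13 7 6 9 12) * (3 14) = (0 13 7 6 9 12)(3 14) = [13, 1, 2, 14, 4, 5, 9, 6, 8, 12, 10, 11, 0, 7, 3]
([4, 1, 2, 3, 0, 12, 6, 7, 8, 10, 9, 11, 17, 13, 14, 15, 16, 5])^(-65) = (0 4)(5 12 17)(9 10)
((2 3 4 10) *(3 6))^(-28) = (2 3 10 6 4)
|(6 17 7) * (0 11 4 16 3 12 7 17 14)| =9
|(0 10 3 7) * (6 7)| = 5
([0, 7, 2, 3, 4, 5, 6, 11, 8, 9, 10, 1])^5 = (1 11 7)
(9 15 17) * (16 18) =(9 15 17)(16 18) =[0, 1, 2, 3, 4, 5, 6, 7, 8, 15, 10, 11, 12, 13, 14, 17, 18, 9, 16]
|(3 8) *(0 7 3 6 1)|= 6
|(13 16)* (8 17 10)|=|(8 17 10)(13 16)|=6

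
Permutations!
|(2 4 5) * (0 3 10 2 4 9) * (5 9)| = |(0 3 10 2 5 4 9)| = 7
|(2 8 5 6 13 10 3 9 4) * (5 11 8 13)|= 6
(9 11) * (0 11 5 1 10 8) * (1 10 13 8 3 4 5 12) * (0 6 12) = (0 11 9)(1 13 8 6 12)(3 4 5 10) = [11, 13, 2, 4, 5, 10, 12, 7, 6, 0, 3, 9, 1, 8]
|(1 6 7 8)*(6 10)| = |(1 10 6 7 8)| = 5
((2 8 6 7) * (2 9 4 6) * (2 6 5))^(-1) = (2 5 4 9 7 6 8)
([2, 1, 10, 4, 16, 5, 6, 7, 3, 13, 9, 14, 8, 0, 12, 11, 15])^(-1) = (0 13 9 10 2)(3 8 12 14 11 15 16 4)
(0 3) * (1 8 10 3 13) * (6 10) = (0 13 1 8 6 10 3) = [13, 8, 2, 0, 4, 5, 10, 7, 6, 9, 3, 11, 12, 1]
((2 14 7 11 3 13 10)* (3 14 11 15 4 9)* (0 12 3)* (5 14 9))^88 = ((0 12 3 13 10 2 11 9)(4 5 14 7 15))^88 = (4 7 5 15 14)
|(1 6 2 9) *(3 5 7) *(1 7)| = 7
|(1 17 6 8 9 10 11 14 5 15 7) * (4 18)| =|(1 17 6 8 9 10 11 14 5 15 7)(4 18)| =22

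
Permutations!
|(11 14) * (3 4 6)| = 6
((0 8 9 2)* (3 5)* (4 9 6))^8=((0 8 6 4 9 2)(3 5))^8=(0 6 9)(2 8 4)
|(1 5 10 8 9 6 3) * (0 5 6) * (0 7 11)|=21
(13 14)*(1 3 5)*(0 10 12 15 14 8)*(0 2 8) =(0 10 12 15 14 13)(1 3 5)(2 8) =[10, 3, 8, 5, 4, 1, 6, 7, 2, 9, 12, 11, 15, 0, 13, 14]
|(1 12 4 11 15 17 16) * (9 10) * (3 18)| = |(1 12 4 11 15 17 16)(3 18)(9 10)| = 14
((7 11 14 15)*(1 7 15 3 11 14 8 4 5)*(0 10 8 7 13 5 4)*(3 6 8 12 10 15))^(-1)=((0 15 3 11 7 14 6 8)(1 13 5)(10 12))^(-1)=(0 8 6 14 7 11 3 15)(1 5 13)(10 12)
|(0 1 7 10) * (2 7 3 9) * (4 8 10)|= 9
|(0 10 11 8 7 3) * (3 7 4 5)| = |(0 10 11 8 4 5 3)| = 7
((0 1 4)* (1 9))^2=(0 1)(4 9)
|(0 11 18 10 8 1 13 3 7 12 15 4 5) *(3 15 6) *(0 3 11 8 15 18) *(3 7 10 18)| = 13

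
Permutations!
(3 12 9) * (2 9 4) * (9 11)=(2 11 9 3 12 4)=[0, 1, 11, 12, 2, 5, 6, 7, 8, 3, 10, 9, 4]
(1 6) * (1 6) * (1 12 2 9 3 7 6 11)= (1 12 2 9 3 7 6 11)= [0, 12, 9, 7, 4, 5, 11, 6, 8, 3, 10, 1, 2]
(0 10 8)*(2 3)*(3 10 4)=[4, 1, 10, 2, 3, 5, 6, 7, 0, 9, 8]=(0 4 3 2 10 8)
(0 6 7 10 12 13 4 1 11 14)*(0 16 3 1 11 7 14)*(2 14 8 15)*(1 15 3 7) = [6, 1, 14, 15, 11, 5, 8, 10, 3, 9, 12, 0, 13, 4, 16, 2, 7] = (0 6 8 3 15 2 14 16 7 10 12 13 4 11)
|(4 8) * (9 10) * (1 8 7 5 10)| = 7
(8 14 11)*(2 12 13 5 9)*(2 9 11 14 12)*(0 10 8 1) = (14)(0 10 8 12 13 5 11 1) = [10, 0, 2, 3, 4, 11, 6, 7, 12, 9, 8, 1, 13, 5, 14]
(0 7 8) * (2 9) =[7, 1, 9, 3, 4, 5, 6, 8, 0, 2] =(0 7 8)(2 9)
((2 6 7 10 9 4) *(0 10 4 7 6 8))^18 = ((0 10 9 7 4 2 8))^18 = (0 4 10 2 9 8 7)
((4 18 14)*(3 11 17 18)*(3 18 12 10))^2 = (3 17 10 11 12)(4 14 18) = ((3 11 17 12 10)(4 18 14))^2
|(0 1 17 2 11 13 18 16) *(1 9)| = |(0 9 1 17 2 11 13 18 16)| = 9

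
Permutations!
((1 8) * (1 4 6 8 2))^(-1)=(1 2)(4 8 6)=((1 2)(4 6 8))^(-1)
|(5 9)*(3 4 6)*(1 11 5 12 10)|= 6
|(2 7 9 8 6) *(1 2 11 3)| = |(1 2 7 9 8 6 11 3)| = 8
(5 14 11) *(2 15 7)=(2 15 7)(5 14 11)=[0, 1, 15, 3, 4, 14, 6, 2, 8, 9, 10, 5, 12, 13, 11, 7]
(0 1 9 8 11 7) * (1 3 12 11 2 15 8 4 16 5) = [3, 9, 15, 12, 16, 1, 6, 0, 2, 4, 10, 7, 11, 13, 14, 8, 5] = (0 3 12 11 7)(1 9 4 16 5)(2 15 8)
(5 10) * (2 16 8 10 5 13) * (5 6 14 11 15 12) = (2 16 8 10 13)(5 6 14 11 15 12) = [0, 1, 16, 3, 4, 6, 14, 7, 10, 9, 13, 15, 5, 2, 11, 12, 8]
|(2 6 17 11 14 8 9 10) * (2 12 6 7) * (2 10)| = |(2 7 10 12 6 17 11 14 8 9)| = 10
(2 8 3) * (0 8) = [8, 1, 0, 2, 4, 5, 6, 7, 3] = (0 8 3 2)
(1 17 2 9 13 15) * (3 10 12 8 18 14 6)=(1 17 2 9 13 15)(3 10 12 8 18 14 6)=[0, 17, 9, 10, 4, 5, 3, 7, 18, 13, 12, 11, 8, 15, 6, 1, 16, 2, 14]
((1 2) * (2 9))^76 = (1 9 2)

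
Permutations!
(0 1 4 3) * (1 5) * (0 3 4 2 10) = (0 5 1 2 10) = [5, 2, 10, 3, 4, 1, 6, 7, 8, 9, 0]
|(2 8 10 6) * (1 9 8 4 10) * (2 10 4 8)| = |(1 9 2 8)(6 10)| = 4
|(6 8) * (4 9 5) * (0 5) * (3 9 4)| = |(0 5 3 9)(6 8)| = 4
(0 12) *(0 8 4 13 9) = [12, 1, 2, 3, 13, 5, 6, 7, 4, 0, 10, 11, 8, 9] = (0 12 8 4 13 9)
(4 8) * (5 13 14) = (4 8)(5 13 14) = [0, 1, 2, 3, 8, 13, 6, 7, 4, 9, 10, 11, 12, 14, 5]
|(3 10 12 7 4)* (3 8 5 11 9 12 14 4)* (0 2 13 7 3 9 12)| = 40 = |(0 2 13 7 9)(3 10 14 4 8 5 11 12)|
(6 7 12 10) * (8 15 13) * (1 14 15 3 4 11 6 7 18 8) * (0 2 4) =(0 2 4 11 6 18 8 3)(1 14 15 13)(7 12 10) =[2, 14, 4, 0, 11, 5, 18, 12, 3, 9, 7, 6, 10, 1, 15, 13, 16, 17, 8]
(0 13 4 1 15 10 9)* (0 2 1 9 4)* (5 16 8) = [13, 15, 1, 3, 9, 16, 6, 7, 5, 2, 4, 11, 12, 0, 14, 10, 8] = (0 13)(1 15 10 4 9 2)(5 16 8)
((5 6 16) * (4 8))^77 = (4 8)(5 16 6)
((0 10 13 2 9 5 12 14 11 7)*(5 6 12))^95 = ((0 10 13 2 9 6 12 14 11 7))^95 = (0 6)(2 11)(7 9)(10 12)(13 14)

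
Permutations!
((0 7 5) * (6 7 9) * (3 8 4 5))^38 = (0 4 3 6)(5 8 7 9)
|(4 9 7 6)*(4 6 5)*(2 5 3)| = |(2 5 4 9 7 3)| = 6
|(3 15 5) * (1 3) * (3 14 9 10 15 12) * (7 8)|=6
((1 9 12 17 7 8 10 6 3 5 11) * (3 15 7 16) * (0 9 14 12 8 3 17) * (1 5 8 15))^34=(17)(0 9 15 7 3 8 10 6 1 14 12)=((0 9 15 7 3 8 10 6 1 14 12)(5 11)(16 17))^34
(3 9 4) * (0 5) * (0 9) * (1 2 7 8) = (0 5 9 4 3)(1 2 7 8) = [5, 2, 7, 0, 3, 9, 6, 8, 1, 4]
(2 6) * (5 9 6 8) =(2 8 5 9 6) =[0, 1, 8, 3, 4, 9, 2, 7, 5, 6]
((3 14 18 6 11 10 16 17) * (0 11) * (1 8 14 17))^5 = ((0 11 10 16 1 8 14 18 6)(3 17))^5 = (0 8 11 14 10 18 16 6 1)(3 17)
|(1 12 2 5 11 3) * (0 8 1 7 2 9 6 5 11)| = |(0 8 1 12 9 6 5)(2 11 3 7)| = 28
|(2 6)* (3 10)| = 2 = |(2 6)(3 10)|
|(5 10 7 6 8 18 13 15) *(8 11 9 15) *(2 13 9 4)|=|(2 13 8 18 9 15 5 10 7 6 11 4)|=12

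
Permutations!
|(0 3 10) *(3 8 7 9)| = |(0 8 7 9 3 10)| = 6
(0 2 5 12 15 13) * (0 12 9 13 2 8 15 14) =(0 8 15 2 5 9 13 12 14) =[8, 1, 5, 3, 4, 9, 6, 7, 15, 13, 10, 11, 14, 12, 0, 2]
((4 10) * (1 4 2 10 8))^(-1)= ((1 4 8)(2 10))^(-1)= (1 8 4)(2 10)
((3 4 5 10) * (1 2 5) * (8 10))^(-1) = ((1 2 5 8 10 3 4))^(-1) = (1 4 3 10 8 5 2)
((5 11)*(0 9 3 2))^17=((0 9 3 2)(5 11))^17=(0 9 3 2)(5 11)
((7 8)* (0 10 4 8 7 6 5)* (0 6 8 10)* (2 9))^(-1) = ((2 9)(4 10)(5 6))^(-1) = (2 9)(4 10)(5 6)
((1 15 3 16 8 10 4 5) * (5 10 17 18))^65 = (1 15 3 16 8 17 18 5)(4 10)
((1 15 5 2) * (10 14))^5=(1 15 5 2)(10 14)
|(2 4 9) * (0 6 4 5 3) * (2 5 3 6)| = |(0 2 3)(4 9 5 6)| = 12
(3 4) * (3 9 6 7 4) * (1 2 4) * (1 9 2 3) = (1 3)(2 4)(6 7 9) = [0, 3, 4, 1, 2, 5, 7, 9, 8, 6]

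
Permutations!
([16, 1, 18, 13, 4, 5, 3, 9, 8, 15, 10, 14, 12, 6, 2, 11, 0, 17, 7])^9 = (0 16)(2 7 15 14 18 9 11)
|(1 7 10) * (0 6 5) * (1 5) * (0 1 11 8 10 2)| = 9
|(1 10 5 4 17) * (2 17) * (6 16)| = 6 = |(1 10 5 4 2 17)(6 16)|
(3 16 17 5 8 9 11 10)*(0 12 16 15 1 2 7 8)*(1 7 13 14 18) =(0 12 16 17 5)(1 2 13 14 18)(3 15 7 8 9 11 10) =[12, 2, 13, 15, 4, 0, 6, 8, 9, 11, 3, 10, 16, 14, 18, 7, 17, 5, 1]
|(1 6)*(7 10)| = |(1 6)(7 10)| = 2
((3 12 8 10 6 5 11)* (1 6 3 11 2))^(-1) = (1 2 5 6)(3 10 8 12)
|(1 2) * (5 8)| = |(1 2)(5 8)| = 2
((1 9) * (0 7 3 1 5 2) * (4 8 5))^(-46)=((0 7 3 1 9 4 8 5 2))^(-46)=(0 2 5 8 4 9 1 3 7)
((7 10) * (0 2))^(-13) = ((0 2)(7 10))^(-13) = (0 2)(7 10)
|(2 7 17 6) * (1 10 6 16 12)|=|(1 10 6 2 7 17 16 12)|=8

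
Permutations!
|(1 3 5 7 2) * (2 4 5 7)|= 6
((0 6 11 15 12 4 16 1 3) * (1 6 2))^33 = (0 2 1 3)(4 11)(6 12)(15 16) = ((0 2 1 3)(4 16 6 11 15 12))^33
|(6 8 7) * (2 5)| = 6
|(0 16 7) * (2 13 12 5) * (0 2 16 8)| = 6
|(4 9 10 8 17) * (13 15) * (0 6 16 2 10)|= 18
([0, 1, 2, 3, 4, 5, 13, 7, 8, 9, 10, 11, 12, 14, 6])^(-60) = [0, 1, 2, 3, 4, 5, 6, 7, 8, 9, 10, 11, 12, 13, 14]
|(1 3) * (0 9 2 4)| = |(0 9 2 4)(1 3)| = 4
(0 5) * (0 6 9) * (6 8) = (0 5 8 6 9) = [5, 1, 2, 3, 4, 8, 9, 7, 6, 0]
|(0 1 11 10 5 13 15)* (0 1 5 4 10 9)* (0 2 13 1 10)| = |(0 5 1 11 9 2 13 15 10 4)| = 10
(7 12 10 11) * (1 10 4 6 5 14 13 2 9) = (1 10 11 7 12 4 6 5 14 13 2 9) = [0, 10, 9, 3, 6, 14, 5, 12, 8, 1, 11, 7, 4, 2, 13]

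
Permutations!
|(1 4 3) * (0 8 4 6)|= 6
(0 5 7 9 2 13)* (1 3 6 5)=(0 1 3 6 5 7 9 2 13)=[1, 3, 13, 6, 4, 7, 5, 9, 8, 2, 10, 11, 12, 0]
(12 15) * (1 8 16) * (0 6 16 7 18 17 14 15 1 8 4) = (0 6 16 8 7 18 17 14 15 12 1 4) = [6, 4, 2, 3, 0, 5, 16, 18, 7, 9, 10, 11, 1, 13, 15, 12, 8, 14, 17]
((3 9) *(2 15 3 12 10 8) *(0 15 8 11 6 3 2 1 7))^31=((0 15 2 8 1 7)(3 9 12 10 11 6))^31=(0 15 2 8 1 7)(3 9 12 10 11 6)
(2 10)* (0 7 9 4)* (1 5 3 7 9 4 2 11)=[9, 5, 10, 7, 0, 3, 6, 4, 8, 2, 11, 1]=(0 9 2 10 11 1 5 3 7 4)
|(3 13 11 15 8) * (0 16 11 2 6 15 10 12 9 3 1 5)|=14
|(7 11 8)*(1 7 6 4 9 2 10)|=|(1 7 11 8 6 4 9 2 10)|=9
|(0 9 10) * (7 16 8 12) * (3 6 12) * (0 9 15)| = 6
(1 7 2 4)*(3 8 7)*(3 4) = (1 4)(2 3 8 7) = [0, 4, 3, 8, 1, 5, 6, 2, 7]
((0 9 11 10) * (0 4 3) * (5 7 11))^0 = ((0 9 5 7 11 10 4 3))^0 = (11)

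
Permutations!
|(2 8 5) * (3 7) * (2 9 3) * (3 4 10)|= 8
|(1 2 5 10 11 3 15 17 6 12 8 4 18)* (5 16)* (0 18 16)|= |(0 18 1 2)(3 15 17 6 12 8 4 16 5 10 11)|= 44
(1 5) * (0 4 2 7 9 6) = [4, 5, 7, 3, 2, 1, 0, 9, 8, 6] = (0 4 2 7 9 6)(1 5)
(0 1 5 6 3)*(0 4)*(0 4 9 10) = [1, 5, 2, 9, 4, 6, 3, 7, 8, 10, 0] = (0 1 5 6 3 9 10)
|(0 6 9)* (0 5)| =4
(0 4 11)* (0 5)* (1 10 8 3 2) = (0 4 11 5)(1 10 8 3 2) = [4, 10, 1, 2, 11, 0, 6, 7, 3, 9, 8, 5]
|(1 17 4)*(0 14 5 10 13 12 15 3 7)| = 9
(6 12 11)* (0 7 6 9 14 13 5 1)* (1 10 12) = (0 7 6 1)(5 10 12 11 9 14 13) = [7, 0, 2, 3, 4, 10, 1, 6, 8, 14, 12, 9, 11, 5, 13]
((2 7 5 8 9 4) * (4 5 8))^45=(2 9)(4 8)(5 7)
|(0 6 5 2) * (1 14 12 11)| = |(0 6 5 2)(1 14 12 11)| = 4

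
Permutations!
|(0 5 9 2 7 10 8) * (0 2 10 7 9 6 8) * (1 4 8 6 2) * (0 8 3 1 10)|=12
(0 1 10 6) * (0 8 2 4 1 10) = (0 10 6 8 2 4 1) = [10, 0, 4, 3, 1, 5, 8, 7, 2, 9, 6]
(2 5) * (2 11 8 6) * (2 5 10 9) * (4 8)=(2 10 9)(4 8 6 5 11)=[0, 1, 10, 3, 8, 11, 5, 7, 6, 2, 9, 4]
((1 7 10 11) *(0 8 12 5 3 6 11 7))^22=(0 11 3 12)(1 6 5 8)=((0 8 12 5 3 6 11 1)(7 10))^22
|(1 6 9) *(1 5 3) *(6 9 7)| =4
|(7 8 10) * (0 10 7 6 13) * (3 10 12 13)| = 6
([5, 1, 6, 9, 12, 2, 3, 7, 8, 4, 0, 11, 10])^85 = [3, 1, 4, 10, 5, 9, 12, 7, 8, 0, 6, 11, 2]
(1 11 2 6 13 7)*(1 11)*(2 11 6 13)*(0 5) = [5, 1, 13, 3, 4, 0, 2, 6, 8, 9, 10, 11, 12, 7] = (0 5)(2 13 7 6)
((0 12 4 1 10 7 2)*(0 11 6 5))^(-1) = (0 5 6 11 2 7 10 1 4 12)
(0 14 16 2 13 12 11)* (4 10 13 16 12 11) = (0 14 12 4 10 13 11)(2 16) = [14, 1, 16, 3, 10, 5, 6, 7, 8, 9, 13, 0, 4, 11, 12, 15, 2]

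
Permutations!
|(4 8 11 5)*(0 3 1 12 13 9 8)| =10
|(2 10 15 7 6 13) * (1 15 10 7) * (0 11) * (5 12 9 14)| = 4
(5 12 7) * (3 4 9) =(3 4 9)(5 12 7) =[0, 1, 2, 4, 9, 12, 6, 5, 8, 3, 10, 11, 7]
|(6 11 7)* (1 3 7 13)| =|(1 3 7 6 11 13)| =6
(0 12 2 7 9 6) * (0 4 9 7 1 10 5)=(0 12 2 1 10 5)(4 9 6)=[12, 10, 1, 3, 9, 0, 4, 7, 8, 6, 5, 11, 2]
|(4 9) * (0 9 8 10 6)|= 6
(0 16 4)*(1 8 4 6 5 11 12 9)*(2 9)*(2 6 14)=(0 16 14 2 9 1 8 4)(5 11 12 6)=[16, 8, 9, 3, 0, 11, 5, 7, 4, 1, 10, 12, 6, 13, 2, 15, 14]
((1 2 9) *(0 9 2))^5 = ((0 9 1))^5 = (0 1 9)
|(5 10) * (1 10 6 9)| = 5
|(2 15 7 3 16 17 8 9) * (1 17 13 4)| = |(1 17 8 9 2 15 7 3 16 13 4)| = 11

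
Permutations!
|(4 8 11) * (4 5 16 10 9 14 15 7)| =|(4 8 11 5 16 10 9 14 15 7)| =10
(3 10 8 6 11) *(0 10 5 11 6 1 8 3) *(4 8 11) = (0 10 3 5 4 8 1 11) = [10, 11, 2, 5, 8, 4, 6, 7, 1, 9, 3, 0]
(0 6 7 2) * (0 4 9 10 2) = (0 6 7)(2 4 9 10) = [6, 1, 4, 3, 9, 5, 7, 0, 8, 10, 2]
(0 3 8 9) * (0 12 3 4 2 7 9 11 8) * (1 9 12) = (0 4 2 7 12 3)(1 9)(8 11) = [4, 9, 7, 0, 2, 5, 6, 12, 11, 1, 10, 8, 3]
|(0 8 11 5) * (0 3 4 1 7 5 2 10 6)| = |(0 8 11 2 10 6)(1 7 5 3 4)| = 30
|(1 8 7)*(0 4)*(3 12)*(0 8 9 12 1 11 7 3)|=14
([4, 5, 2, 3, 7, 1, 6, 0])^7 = [4, 5, 2, 3, 7, 1, 6, 0]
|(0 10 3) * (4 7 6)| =|(0 10 3)(4 7 6)| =3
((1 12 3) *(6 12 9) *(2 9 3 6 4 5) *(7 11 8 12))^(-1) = (1 3)(2 5 4 9)(6 12 8 11 7)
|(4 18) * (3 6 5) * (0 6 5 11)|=|(0 6 11)(3 5)(4 18)|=6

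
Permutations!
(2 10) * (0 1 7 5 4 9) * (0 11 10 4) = (0 1 7 5)(2 4 9 11 10) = [1, 7, 4, 3, 9, 0, 6, 5, 8, 11, 2, 10]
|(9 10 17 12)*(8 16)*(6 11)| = 4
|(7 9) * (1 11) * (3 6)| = 2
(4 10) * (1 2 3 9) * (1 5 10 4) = (1 2 3 9 5 10) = [0, 2, 3, 9, 4, 10, 6, 7, 8, 5, 1]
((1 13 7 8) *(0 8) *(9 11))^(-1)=((0 8 1 13 7)(9 11))^(-1)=(0 7 13 1 8)(9 11)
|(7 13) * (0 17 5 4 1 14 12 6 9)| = |(0 17 5 4 1 14 12 6 9)(7 13)| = 18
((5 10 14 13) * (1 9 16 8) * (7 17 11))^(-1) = (1 8 16 9)(5 13 14 10)(7 11 17)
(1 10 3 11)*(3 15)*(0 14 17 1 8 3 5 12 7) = (0 14 17 1 10 15 5 12 7)(3 11 8) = [14, 10, 2, 11, 4, 12, 6, 0, 3, 9, 15, 8, 7, 13, 17, 5, 16, 1]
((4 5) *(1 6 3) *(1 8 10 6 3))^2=(1 8 6 3 10)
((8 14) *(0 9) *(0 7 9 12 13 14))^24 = (0 8 14 13 12)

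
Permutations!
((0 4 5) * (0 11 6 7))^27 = (0 11)(4 6)(5 7) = ((0 4 5 11 6 7))^27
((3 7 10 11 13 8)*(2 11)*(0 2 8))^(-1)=((0 2 11 13)(3 7 10 8))^(-1)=(0 13 11 2)(3 8 10 7)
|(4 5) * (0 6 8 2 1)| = 10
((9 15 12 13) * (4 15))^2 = (4 12 9 15 13)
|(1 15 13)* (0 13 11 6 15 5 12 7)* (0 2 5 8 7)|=24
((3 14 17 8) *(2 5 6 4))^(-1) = ((2 5 6 4)(3 14 17 8))^(-1) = (2 4 6 5)(3 8 17 14)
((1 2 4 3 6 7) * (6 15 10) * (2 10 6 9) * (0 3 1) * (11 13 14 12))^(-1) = (0 7 6 15 3)(1 4 2 9 10)(11 12 14 13)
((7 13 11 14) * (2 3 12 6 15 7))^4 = ((2 3 12 6 15 7 13 11 14))^4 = (2 15 14 6 11 12 13 3 7)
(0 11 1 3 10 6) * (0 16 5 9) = [11, 3, 2, 10, 4, 9, 16, 7, 8, 0, 6, 1, 12, 13, 14, 15, 5] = (0 11 1 3 10 6 16 5 9)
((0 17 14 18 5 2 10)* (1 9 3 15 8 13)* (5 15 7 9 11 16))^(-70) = ((0 17 14 18 15 8 13 1 11 16 5 2 10)(3 7 9))^(-70) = (0 11 18 2 13 17 16 15 10 1 14 5 8)(3 9 7)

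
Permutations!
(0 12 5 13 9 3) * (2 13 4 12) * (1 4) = (0 2 13 9 3)(1 4 12 5) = [2, 4, 13, 0, 12, 1, 6, 7, 8, 3, 10, 11, 5, 9]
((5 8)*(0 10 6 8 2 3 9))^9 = ((0 10 6 8 5 2 3 9))^9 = (0 10 6 8 5 2 3 9)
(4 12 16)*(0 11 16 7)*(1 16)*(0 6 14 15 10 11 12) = (0 12 7 6 14 15 10 11 1 16 4) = [12, 16, 2, 3, 0, 5, 14, 6, 8, 9, 11, 1, 7, 13, 15, 10, 4]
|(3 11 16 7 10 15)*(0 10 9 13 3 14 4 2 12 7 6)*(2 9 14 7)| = 12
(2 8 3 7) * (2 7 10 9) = [0, 1, 8, 10, 4, 5, 6, 7, 3, 2, 9] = (2 8 3 10 9)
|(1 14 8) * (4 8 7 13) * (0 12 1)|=|(0 12 1 14 7 13 4 8)|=8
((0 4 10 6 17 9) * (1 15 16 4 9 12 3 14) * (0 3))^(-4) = ((0 9 3 14 1 15 16 4 10 6 17 12))^(-4) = (0 10 1)(3 17 16)(4 14 12)(6 15 9)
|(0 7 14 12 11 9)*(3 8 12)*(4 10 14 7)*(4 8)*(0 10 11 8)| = |(3 4 11 9 10 14)(8 12)| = 6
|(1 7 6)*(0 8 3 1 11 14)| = 8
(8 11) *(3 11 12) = (3 11 8 12) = [0, 1, 2, 11, 4, 5, 6, 7, 12, 9, 10, 8, 3]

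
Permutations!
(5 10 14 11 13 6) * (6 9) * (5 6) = (5 10 14 11 13 9) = [0, 1, 2, 3, 4, 10, 6, 7, 8, 5, 14, 13, 12, 9, 11]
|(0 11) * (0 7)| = 3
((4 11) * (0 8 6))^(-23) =(0 8 6)(4 11)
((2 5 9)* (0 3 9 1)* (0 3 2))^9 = (0 1)(2 3)(5 9)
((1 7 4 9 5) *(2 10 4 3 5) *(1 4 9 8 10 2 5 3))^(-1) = (1 7)(4 5 9 10 8)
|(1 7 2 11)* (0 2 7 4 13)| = 6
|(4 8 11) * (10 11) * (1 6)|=4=|(1 6)(4 8 10 11)|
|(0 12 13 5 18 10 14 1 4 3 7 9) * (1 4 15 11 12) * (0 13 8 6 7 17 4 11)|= |(0 1 15)(3 17 4)(5 18 10 14 11 12 8 6 7 9 13)|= 33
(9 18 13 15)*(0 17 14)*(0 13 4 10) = [17, 1, 2, 3, 10, 5, 6, 7, 8, 18, 0, 11, 12, 15, 13, 9, 16, 14, 4] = (0 17 14 13 15 9 18 4 10)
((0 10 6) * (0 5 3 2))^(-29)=(0 10 6 5 3 2)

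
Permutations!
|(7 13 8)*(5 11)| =|(5 11)(7 13 8)| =6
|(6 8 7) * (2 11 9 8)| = |(2 11 9 8 7 6)| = 6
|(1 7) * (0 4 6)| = 6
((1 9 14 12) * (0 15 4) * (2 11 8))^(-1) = (0 4 15)(1 12 14 9)(2 8 11) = ((0 15 4)(1 9 14 12)(2 11 8))^(-1)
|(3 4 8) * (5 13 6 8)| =6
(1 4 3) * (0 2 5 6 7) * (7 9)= (0 2 5 6 9 7)(1 4 3)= [2, 4, 5, 1, 3, 6, 9, 0, 8, 7]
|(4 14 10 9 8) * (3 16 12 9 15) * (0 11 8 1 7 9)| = |(0 11 8 4 14 10 15 3 16 12)(1 7 9)| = 30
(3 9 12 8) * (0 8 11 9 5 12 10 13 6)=(0 8 3 5 12 11 9 10 13 6)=[8, 1, 2, 5, 4, 12, 0, 7, 3, 10, 13, 9, 11, 6]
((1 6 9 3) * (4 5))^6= (1 9)(3 6)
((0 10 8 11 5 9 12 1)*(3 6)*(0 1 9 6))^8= (12)(0 10 8 11 5 6 3)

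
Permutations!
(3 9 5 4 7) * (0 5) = (0 5 4 7 3 9) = [5, 1, 2, 9, 7, 4, 6, 3, 8, 0]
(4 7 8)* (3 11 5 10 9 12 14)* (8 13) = (3 11 5 10 9 12 14)(4 7 13 8) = [0, 1, 2, 11, 7, 10, 6, 13, 4, 12, 9, 5, 14, 8, 3]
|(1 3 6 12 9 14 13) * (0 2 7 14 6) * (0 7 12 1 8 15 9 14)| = 12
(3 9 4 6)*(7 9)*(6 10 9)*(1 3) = (1 3 7 6)(4 10 9) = [0, 3, 2, 7, 10, 5, 1, 6, 8, 4, 9]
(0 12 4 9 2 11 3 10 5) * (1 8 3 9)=(0 12 4 1 8 3 10 5)(2 11 9)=[12, 8, 11, 10, 1, 0, 6, 7, 3, 2, 5, 9, 4]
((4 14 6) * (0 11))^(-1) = ((0 11)(4 14 6))^(-1) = (0 11)(4 6 14)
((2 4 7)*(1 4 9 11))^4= ((1 4 7 2 9 11))^4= (1 9 7)(2 4 11)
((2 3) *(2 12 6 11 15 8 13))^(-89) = ((2 3 12 6 11 15 8 13))^(-89) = (2 13 8 15 11 6 12 3)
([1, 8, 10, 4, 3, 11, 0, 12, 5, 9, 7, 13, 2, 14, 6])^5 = (0 13 8 6 11 1 14 5)(2 10 7 12)(3 4)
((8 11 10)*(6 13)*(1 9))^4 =((1 9)(6 13)(8 11 10))^4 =(13)(8 11 10)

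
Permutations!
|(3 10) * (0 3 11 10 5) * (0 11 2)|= 6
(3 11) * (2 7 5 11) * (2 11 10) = (2 7 5 10)(3 11) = [0, 1, 7, 11, 4, 10, 6, 5, 8, 9, 2, 3]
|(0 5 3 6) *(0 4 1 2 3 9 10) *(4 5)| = |(0 4 1 2 3 6 5 9 10)| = 9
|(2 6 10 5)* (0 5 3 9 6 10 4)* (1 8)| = |(0 5 2 10 3 9 6 4)(1 8)| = 8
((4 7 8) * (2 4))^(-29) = (2 8 7 4) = ((2 4 7 8))^(-29)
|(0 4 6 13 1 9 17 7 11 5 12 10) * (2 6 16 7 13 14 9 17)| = |(0 4 16 7 11 5 12 10)(1 17 13)(2 6 14 9)| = 24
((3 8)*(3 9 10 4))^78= (3 10 8 4 9)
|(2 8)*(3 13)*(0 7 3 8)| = 6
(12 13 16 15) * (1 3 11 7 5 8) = (1 3 11 7 5 8)(12 13 16 15) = [0, 3, 2, 11, 4, 8, 6, 5, 1, 9, 10, 7, 13, 16, 14, 12, 15]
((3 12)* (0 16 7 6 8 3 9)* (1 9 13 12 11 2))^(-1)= (0 9 1 2 11 3 8 6 7 16)(12 13)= ((0 16 7 6 8 3 11 2 1 9)(12 13))^(-1)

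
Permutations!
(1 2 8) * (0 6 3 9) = (0 6 3 9)(1 2 8) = [6, 2, 8, 9, 4, 5, 3, 7, 1, 0]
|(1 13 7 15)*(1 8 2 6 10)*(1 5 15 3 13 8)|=|(1 8 2 6 10 5 15)(3 13 7)|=21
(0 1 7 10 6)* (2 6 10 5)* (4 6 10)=[1, 7, 10, 3, 6, 2, 0, 5, 8, 9, 4]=(0 1 7 5 2 10 4 6)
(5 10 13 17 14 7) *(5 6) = (5 10 13 17 14 7 6) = [0, 1, 2, 3, 4, 10, 5, 6, 8, 9, 13, 11, 12, 17, 7, 15, 16, 14]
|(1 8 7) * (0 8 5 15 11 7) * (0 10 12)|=|(0 8 10 12)(1 5 15 11 7)|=20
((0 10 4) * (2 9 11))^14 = (0 4 10)(2 11 9)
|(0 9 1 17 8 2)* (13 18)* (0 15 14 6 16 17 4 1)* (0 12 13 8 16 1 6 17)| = |(0 9 12 13 18 8 2 15 14 17 16)(1 4 6)| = 33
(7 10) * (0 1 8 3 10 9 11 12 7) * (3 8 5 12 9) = (0 1 5 12 7 3 10)(9 11) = [1, 5, 2, 10, 4, 12, 6, 3, 8, 11, 0, 9, 7]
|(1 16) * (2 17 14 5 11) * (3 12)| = 10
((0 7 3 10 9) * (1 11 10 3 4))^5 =((0 7 4 1 11 10 9))^5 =(0 10 1 7 9 11 4)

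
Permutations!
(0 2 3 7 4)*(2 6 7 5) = [6, 1, 3, 5, 0, 2, 7, 4] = (0 6 7 4)(2 3 5)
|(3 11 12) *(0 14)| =6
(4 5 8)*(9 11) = (4 5 8)(9 11) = [0, 1, 2, 3, 5, 8, 6, 7, 4, 11, 10, 9]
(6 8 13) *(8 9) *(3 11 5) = (3 11 5)(6 9 8 13) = [0, 1, 2, 11, 4, 3, 9, 7, 13, 8, 10, 5, 12, 6]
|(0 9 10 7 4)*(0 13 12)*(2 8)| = 14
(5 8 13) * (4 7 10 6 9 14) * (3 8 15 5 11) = (3 8 13 11)(4 7 10 6 9 14)(5 15) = [0, 1, 2, 8, 7, 15, 9, 10, 13, 14, 6, 3, 12, 11, 4, 5]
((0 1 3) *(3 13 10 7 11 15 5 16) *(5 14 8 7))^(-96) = (0 13 5 3 1 10 16)(7 8 14 15 11)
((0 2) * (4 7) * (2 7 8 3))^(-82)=((0 7 4 8 3 2))^(-82)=(0 4 3)(2 7 8)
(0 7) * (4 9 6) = [7, 1, 2, 3, 9, 5, 4, 0, 8, 6] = (0 7)(4 9 6)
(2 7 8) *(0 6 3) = (0 6 3)(2 7 8) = [6, 1, 7, 0, 4, 5, 3, 8, 2]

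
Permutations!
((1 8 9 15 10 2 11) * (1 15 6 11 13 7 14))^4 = (1 11 13 8 15 7 9 10 14 6 2)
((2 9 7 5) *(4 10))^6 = ((2 9 7 5)(4 10))^6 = (10)(2 7)(5 9)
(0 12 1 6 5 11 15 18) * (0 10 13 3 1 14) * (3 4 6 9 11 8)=[12, 9, 2, 1, 6, 8, 5, 7, 3, 11, 13, 15, 14, 4, 0, 18, 16, 17, 10]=(0 12 14)(1 9 11 15 18 10 13 4 6 5 8 3)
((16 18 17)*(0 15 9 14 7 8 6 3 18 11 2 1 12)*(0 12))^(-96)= ((0 15 9 14 7 8 6 3 18 17 16 11 2 1))^(-96)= (0 9 7 6 18 16 2)(1 15 14 8 3 17 11)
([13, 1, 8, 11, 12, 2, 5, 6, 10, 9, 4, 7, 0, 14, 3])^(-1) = [12, 1, 5, 14, 10, 6, 7, 11, 2, 9, 8, 3, 4, 0, 13]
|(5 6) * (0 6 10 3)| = 5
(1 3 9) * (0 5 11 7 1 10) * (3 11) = (0 5 3 9 10)(1 11 7) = [5, 11, 2, 9, 4, 3, 6, 1, 8, 10, 0, 7]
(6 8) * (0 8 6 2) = (0 8 2) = [8, 1, 0, 3, 4, 5, 6, 7, 2]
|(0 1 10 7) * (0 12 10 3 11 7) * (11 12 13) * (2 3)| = 6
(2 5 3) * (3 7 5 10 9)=[0, 1, 10, 2, 4, 7, 6, 5, 8, 3, 9]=(2 10 9 3)(5 7)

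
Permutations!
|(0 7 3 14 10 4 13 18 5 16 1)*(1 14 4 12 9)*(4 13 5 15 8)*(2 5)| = 16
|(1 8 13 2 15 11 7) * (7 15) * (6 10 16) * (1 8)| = |(2 7 8 13)(6 10 16)(11 15)| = 12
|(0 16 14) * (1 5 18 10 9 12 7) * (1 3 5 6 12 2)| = 30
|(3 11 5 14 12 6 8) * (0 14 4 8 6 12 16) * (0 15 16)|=|(0 14)(3 11 5 4 8)(15 16)|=10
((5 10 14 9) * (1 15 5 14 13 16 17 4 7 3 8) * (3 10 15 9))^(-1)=(1 8 3 14 9)(4 17 16 13 10 7)(5 15)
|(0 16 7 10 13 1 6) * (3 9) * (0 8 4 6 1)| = 30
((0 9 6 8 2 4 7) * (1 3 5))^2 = (0 6 2 7 9 8 4)(1 5 3)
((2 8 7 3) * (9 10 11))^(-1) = ((2 8 7 3)(9 10 11))^(-1) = (2 3 7 8)(9 11 10)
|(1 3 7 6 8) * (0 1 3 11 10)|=4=|(0 1 11 10)(3 7 6 8)|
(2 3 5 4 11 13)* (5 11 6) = (2 3 11 13)(4 6 5) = [0, 1, 3, 11, 6, 4, 5, 7, 8, 9, 10, 13, 12, 2]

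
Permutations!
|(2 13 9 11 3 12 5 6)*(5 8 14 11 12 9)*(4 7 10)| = 12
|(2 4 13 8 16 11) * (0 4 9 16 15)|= |(0 4 13 8 15)(2 9 16 11)|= 20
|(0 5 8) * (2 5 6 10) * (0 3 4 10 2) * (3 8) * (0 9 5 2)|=10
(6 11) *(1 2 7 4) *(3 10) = (1 2 7 4)(3 10)(6 11) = [0, 2, 7, 10, 1, 5, 11, 4, 8, 9, 3, 6]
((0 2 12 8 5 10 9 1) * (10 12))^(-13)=((0 2 10 9 1)(5 12 8))^(-13)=(0 10 1 2 9)(5 8 12)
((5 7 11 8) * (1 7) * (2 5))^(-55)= (1 5 2 8 11 7)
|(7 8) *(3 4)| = 2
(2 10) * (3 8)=(2 10)(3 8)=[0, 1, 10, 8, 4, 5, 6, 7, 3, 9, 2]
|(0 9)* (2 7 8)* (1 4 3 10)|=|(0 9)(1 4 3 10)(2 7 8)|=12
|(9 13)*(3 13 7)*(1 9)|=|(1 9 7 3 13)|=5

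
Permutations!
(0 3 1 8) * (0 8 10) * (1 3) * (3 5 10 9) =(0 1 9 3 5 10) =[1, 9, 2, 5, 4, 10, 6, 7, 8, 3, 0]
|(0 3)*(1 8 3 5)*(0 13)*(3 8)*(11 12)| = |(0 5 1 3 13)(11 12)| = 10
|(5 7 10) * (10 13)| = 4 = |(5 7 13 10)|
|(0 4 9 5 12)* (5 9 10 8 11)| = 7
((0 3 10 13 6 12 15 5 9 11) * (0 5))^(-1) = (0 15 12 6 13 10 3)(5 11 9)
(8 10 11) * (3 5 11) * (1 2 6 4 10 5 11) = [0, 2, 6, 11, 10, 1, 4, 7, 5, 9, 3, 8] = (1 2 6 4 10 3 11 8 5)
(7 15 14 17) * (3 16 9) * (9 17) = [0, 1, 2, 16, 4, 5, 6, 15, 8, 3, 10, 11, 12, 13, 9, 14, 17, 7] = (3 16 17 7 15 14 9)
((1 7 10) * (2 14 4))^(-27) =((1 7 10)(2 14 4))^(-27) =(14)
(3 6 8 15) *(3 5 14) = (3 6 8 15 5 14) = [0, 1, 2, 6, 4, 14, 8, 7, 15, 9, 10, 11, 12, 13, 3, 5]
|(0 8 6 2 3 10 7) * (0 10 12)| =6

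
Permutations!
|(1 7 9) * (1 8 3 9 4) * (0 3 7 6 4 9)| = |(0 3)(1 6 4)(7 9 8)| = 6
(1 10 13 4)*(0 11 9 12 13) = (0 11 9 12 13 4 1 10) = [11, 10, 2, 3, 1, 5, 6, 7, 8, 12, 0, 9, 13, 4]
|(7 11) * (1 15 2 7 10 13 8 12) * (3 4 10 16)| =12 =|(1 15 2 7 11 16 3 4 10 13 8 12)|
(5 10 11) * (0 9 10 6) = (0 9 10 11 5 6) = [9, 1, 2, 3, 4, 6, 0, 7, 8, 10, 11, 5]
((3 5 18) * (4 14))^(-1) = (3 18 5)(4 14)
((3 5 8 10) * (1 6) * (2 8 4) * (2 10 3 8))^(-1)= (1 6)(3 8 10 4 5)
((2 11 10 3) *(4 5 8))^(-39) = ((2 11 10 3)(4 5 8))^(-39) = (2 11 10 3)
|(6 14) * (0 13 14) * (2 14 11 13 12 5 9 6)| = |(0 12 5 9 6)(2 14)(11 13)| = 10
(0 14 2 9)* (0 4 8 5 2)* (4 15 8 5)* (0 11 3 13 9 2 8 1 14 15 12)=(0 15 1 14 11 3 13 9 12)(4 5 8)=[15, 14, 2, 13, 5, 8, 6, 7, 4, 12, 10, 3, 0, 9, 11, 1]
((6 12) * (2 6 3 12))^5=(2 6)(3 12)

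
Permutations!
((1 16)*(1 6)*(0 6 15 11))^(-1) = (0 11 15 16 1 6)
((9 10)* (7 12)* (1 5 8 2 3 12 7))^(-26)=(1 3 8)(2 5 12)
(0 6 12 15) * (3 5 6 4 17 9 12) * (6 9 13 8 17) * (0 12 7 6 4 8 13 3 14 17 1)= (0 8 1)(3 5 9 7 6 14 17)(12 15)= [8, 0, 2, 5, 4, 9, 14, 6, 1, 7, 10, 11, 15, 13, 17, 12, 16, 3]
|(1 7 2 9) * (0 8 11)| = 12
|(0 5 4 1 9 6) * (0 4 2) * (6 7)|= 15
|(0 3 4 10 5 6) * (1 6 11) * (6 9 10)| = 20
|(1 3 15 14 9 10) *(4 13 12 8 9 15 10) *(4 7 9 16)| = 30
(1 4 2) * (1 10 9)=(1 4 2 10 9)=[0, 4, 10, 3, 2, 5, 6, 7, 8, 1, 9]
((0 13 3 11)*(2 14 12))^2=(0 3)(2 12 14)(11 13)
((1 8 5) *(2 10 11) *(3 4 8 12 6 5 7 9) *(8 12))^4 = ((1 8 7 9 3 4 12 6 5)(2 10 11))^4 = (1 3 5 9 6 7 12 8 4)(2 10 11)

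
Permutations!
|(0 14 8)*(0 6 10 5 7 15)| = |(0 14 8 6 10 5 7 15)| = 8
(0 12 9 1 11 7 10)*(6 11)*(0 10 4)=[12, 6, 2, 3, 0, 5, 11, 4, 8, 1, 10, 7, 9]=(0 12 9 1 6 11 7 4)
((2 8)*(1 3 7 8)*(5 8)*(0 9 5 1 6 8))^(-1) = ((0 9 5)(1 3 7)(2 6 8))^(-1) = (0 5 9)(1 7 3)(2 8 6)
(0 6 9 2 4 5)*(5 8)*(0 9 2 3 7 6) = [0, 1, 4, 7, 8, 9, 2, 6, 5, 3] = (2 4 8 5 9 3 7 6)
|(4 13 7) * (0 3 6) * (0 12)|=|(0 3 6 12)(4 13 7)|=12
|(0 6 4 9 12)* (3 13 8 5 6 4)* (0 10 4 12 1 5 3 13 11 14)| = |(0 12 10 4 9 1 5 6 13 8 3 11 14)| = 13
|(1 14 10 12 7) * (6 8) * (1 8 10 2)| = |(1 14 2)(6 10 12 7 8)| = 15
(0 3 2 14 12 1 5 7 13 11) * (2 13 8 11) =[3, 5, 14, 13, 4, 7, 6, 8, 11, 9, 10, 0, 1, 2, 12] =(0 3 13 2 14 12 1 5 7 8 11)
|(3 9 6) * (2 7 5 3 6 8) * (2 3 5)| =|(2 7)(3 9 8)| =6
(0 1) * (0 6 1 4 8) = (0 4 8)(1 6) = [4, 6, 2, 3, 8, 5, 1, 7, 0]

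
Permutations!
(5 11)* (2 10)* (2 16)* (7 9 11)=(2 10 16)(5 7 9 11)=[0, 1, 10, 3, 4, 7, 6, 9, 8, 11, 16, 5, 12, 13, 14, 15, 2]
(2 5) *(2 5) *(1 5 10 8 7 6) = (1 5 10 8 7 6) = [0, 5, 2, 3, 4, 10, 1, 6, 7, 9, 8]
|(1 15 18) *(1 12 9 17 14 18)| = |(1 15)(9 17 14 18 12)| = 10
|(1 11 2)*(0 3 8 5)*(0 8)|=6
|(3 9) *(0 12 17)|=|(0 12 17)(3 9)|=6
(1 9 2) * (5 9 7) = (1 7 5 9 2) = [0, 7, 1, 3, 4, 9, 6, 5, 8, 2]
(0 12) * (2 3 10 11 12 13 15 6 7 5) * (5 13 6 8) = [6, 1, 3, 10, 4, 2, 7, 13, 5, 9, 11, 12, 0, 15, 14, 8] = (0 6 7 13 15 8 5 2 3 10 11 12)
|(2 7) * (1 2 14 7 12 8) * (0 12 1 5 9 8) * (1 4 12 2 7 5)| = |(0 2 4 12)(1 7 14 5 9 8)| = 12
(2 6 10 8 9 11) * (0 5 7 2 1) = (0 5 7 2 6 10 8 9 11 1) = [5, 0, 6, 3, 4, 7, 10, 2, 9, 11, 8, 1]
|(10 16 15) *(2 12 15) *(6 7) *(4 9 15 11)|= 8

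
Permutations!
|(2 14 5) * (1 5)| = 4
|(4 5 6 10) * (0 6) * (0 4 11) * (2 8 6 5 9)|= |(0 5 4 9 2 8 6 10 11)|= 9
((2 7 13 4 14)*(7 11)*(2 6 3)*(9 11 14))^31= ((2 14 6 3)(4 9 11 7 13))^31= (2 3 6 14)(4 9 11 7 13)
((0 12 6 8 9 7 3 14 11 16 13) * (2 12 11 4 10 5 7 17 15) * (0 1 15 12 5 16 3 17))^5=(0 10 2 6 3 13 7 9 4 15 12 11 16 5 8 14 1 17)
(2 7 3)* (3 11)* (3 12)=(2 7 11 12 3)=[0, 1, 7, 2, 4, 5, 6, 11, 8, 9, 10, 12, 3]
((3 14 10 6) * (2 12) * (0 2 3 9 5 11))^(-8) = ((0 2 12 3 14 10 6 9 5 11))^(-8) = (0 12 14 6 5)(2 3 10 9 11)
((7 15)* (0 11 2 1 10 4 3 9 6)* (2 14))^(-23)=(0 3 1 11 9 10 14 6 4 2)(7 15)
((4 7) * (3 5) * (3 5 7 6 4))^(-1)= ((3 7)(4 6))^(-1)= (3 7)(4 6)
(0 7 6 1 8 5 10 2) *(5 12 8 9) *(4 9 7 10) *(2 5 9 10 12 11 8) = [12, 7, 0, 3, 10, 4, 1, 6, 11, 9, 5, 8, 2] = (0 12 2)(1 7 6)(4 10 5)(8 11)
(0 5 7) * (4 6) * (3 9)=[5, 1, 2, 9, 6, 7, 4, 0, 8, 3]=(0 5 7)(3 9)(4 6)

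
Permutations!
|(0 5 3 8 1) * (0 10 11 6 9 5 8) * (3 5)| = 8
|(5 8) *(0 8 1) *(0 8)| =|(1 8 5)| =3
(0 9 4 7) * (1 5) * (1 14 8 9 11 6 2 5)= (0 11 6 2 5 14 8 9 4 7)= [11, 1, 5, 3, 7, 14, 2, 0, 9, 4, 10, 6, 12, 13, 8]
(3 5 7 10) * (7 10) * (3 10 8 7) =(10)(3 5 8 7) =[0, 1, 2, 5, 4, 8, 6, 3, 7, 9, 10]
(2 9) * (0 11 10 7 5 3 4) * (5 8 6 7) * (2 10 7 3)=(0 11 7 8 6 3 4)(2 9 10 5)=[11, 1, 9, 4, 0, 2, 3, 8, 6, 10, 5, 7]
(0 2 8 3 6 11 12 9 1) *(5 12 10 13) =(0 2 8 3 6 11 10 13 5 12 9 1) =[2, 0, 8, 6, 4, 12, 11, 7, 3, 1, 13, 10, 9, 5]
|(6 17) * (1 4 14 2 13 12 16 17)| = |(1 4 14 2 13 12 16 17 6)| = 9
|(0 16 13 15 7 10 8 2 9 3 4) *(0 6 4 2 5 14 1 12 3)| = 14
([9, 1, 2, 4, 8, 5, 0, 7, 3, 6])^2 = [6, 1, 2, 8, 3, 5, 9, 7, 4, 0]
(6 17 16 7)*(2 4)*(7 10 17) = (2 4)(6 7)(10 17 16) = [0, 1, 4, 3, 2, 5, 7, 6, 8, 9, 17, 11, 12, 13, 14, 15, 10, 16]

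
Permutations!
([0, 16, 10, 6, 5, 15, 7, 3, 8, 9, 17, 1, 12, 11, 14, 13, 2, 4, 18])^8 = [0, 13, 1, 7, 10, 17, 3, 6, 8, 9, 16, 15, 12, 5, 14, 4, 11, 2, 18]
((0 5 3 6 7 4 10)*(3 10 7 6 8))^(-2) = ((0 5 10)(3 8)(4 7))^(-2) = (0 5 10)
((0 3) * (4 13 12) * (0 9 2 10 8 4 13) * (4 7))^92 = ((0 3 9 2 10 8 7 4)(12 13))^92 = (13)(0 10)(2 4)(3 8)(7 9)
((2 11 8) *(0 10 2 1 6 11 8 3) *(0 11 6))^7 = ((0 10 2 8 1)(3 11))^7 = (0 2 1 10 8)(3 11)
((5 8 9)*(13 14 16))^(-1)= (5 9 8)(13 16 14)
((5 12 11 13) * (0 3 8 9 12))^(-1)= (0 5 13 11 12 9 8 3)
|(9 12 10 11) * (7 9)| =5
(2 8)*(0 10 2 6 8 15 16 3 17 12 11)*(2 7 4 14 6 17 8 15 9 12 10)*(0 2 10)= [10, 1, 9, 8, 14, 5, 15, 4, 17, 12, 7, 2, 11, 13, 6, 16, 3, 0]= (0 10 7 4 14 6 15 16 3 8 17)(2 9 12 11)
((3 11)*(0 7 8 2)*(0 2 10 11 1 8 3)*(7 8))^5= (0 8 10 11)(1 3 7)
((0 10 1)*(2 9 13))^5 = (0 1 10)(2 13 9)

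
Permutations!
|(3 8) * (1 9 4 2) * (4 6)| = 10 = |(1 9 6 4 2)(3 8)|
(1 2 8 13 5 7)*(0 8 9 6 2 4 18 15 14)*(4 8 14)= (0 14)(1 8 13 5 7)(2 9 6)(4 18 15)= [14, 8, 9, 3, 18, 7, 2, 1, 13, 6, 10, 11, 12, 5, 0, 4, 16, 17, 15]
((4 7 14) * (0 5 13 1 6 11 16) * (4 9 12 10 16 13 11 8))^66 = ((0 5 11 13 1 6 8 4 7 14 9 12 10 16))^66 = (0 9 8 11 10 7 1)(4 13 16 14 6 5 12)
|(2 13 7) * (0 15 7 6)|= |(0 15 7 2 13 6)|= 6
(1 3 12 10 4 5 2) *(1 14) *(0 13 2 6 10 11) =[13, 3, 14, 12, 5, 6, 10, 7, 8, 9, 4, 0, 11, 2, 1] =(0 13 2 14 1 3 12 11)(4 5 6 10)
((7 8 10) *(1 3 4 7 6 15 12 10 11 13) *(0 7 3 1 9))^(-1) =(0 9 13 11 8 7)(3 4)(6 10 12 15)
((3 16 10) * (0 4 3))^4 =((0 4 3 16 10))^4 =(0 10 16 3 4)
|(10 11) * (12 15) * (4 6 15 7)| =|(4 6 15 12 7)(10 11)| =10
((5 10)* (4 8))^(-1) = ((4 8)(5 10))^(-1) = (4 8)(5 10)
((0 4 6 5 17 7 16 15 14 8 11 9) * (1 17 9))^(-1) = (0 9 5 6 4)(1 11 8 14 15 16 7 17)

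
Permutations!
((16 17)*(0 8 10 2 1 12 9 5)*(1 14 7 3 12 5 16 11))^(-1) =((0 8 10 2 14 7 3 12 9 16 17 11 1 5))^(-1) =(0 5 1 11 17 16 9 12 3 7 14 2 10 8)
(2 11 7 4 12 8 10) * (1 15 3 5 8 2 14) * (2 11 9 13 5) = (1 15 3 2 9 13 5 8 10 14)(4 12 11 7) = [0, 15, 9, 2, 12, 8, 6, 4, 10, 13, 14, 7, 11, 5, 1, 3]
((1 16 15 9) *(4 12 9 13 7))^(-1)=((1 16 15 13 7 4 12 9))^(-1)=(1 9 12 4 7 13 15 16)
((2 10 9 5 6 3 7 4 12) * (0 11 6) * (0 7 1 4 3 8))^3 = ((0 11 6 8)(1 4 12 2 10 9 5 7 3))^3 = (0 8 6 11)(1 2 5)(3 12 9)(4 10 7)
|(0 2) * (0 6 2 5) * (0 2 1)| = 5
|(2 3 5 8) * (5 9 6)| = 6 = |(2 3 9 6 5 8)|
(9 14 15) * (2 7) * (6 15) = (2 7)(6 15 9 14) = [0, 1, 7, 3, 4, 5, 15, 2, 8, 14, 10, 11, 12, 13, 6, 9]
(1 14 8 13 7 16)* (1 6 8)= [0, 14, 2, 3, 4, 5, 8, 16, 13, 9, 10, 11, 12, 7, 1, 15, 6]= (1 14)(6 8 13 7 16)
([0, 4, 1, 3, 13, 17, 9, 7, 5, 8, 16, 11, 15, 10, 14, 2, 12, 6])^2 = (1 13 16 15)(2 4 10 12)(5 6 8 17 9)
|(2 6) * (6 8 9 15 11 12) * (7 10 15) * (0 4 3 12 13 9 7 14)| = |(0 4 3 12 6 2 8 7 10 15 11 13 9 14)| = 14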